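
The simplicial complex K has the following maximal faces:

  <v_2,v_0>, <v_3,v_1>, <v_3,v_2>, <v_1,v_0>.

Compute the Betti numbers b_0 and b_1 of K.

Take the total order v_0 < v_1 < v_2 < v_3 on the vertex set. Then K (dimension 1) consists of the simplices:

  0-simplices (4): [v_0], [v_1], [v_2], [v_3]
  1-simplices (4): [v_0,v_1], [v_0,v_2], [v_1,v_3], [v_2,v_3]

so the chain groups are C_0 ≅ Z^4, C_1 ≅ Z^4.

The boundary map ∂_1: C_1 → C_0 sends each edge [p,q] (with p < q) to q − p. For instance
  ∂[v_0,v_2] = [v_2] − [v_0].
The resulting 4×4 matrix has rank 3, and its Smith normal form has invariant factors (1,1,1).

Now H_k = ker ∂_k / im ∂_{k+1}, so:

  H_0: rank C_0 − rank ∂_1 = 4 − 3 = 1, and the invariant factors of ∂_1 are all 1, so H_0 ≅ Z.
  H_1: rank ker ∂_1 − rank ∂_2 = (4 − 3) − 0 = 1, and there is no ∂_2, so H_1 ≅ Z.

As a check, the Euler characteristic is 4 − 4 = 0, which agrees with 1 − 1 = 0.

Hence the Betti numbers are b_0 = 1, b_1 = 1.

b_0 = 1, b_1 = 1.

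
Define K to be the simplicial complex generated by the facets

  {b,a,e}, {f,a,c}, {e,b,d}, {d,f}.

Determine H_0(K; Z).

K has 6 vertices, 9 edges, 3 triangles.
rank ∂_0 = 0, rank ∂_1 = 5 ⇒ b_0 = 6 − 0 − 5 = 1; all invariant factors of ∂_1 are 1 so no torsion. So H_0 = Z.

H_0 ≅ Z.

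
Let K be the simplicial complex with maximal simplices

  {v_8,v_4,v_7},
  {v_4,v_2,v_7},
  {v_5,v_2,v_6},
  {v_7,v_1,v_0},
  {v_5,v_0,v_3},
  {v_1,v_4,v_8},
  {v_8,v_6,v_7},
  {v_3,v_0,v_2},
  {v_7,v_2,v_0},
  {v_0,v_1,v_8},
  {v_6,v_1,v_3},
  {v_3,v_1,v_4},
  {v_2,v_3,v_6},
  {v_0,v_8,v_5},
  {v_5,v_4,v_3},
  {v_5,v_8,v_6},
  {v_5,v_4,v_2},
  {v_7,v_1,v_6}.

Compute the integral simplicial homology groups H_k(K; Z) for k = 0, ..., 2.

Take the total order v_0 < v_1 < v_2 < v_3 < v_4 < v_5 < v_6 < v_7 < v_8 on the vertex set. Then K (dimension 2) consists of the simplices:

  0-simplices (9): [v_0], [v_1], [v_2], [v_3], [v_4], [v_5], [v_6], [v_7], [v_8]
  1-simplices (27): (27 of them)
  2-simplices (18): (18 of them)

giving chain groups C_0 ≅ Z^9, C_1 ≅ Z^27, C_2 ≅ Z^18.

∂_1: C_1 → C_0 is given by ∂[p,q] = [q] − [p]. For instance
  ∂[v_0,v_3] = [v_3] − [v_0].
The resulting 9×27 matrix has rank 8, and its Smith normal form has invariant factors (1,1,1,1,1,1,1,1).

The boundary map ∂_2: C_2 → C_1 acts by ∂[p,q,r] = [q,r] − [p,r] + [p,q]. For instance
  ∂[v_0,v_2,v_3] = [v_2,v_3] − [v_0,v_3] + [v_0,v_2],
  ∂[v_1,v_3,v_4] = [v_3,v_4] − [v_1,v_4] + [v_1,v_3].
The resulting 27×18 matrix has rank 18, and its Smith normal form has invariant factors (1,1,1,1,1,1,1,1,1,1,1,1,1,1,1,1,1,2).

From H_k ≅ ker(∂_k) / im(∂_{k+1}) we obtain:

  H_0: rank C_0 − rank ∂_1 = 9 − 8 = 1, and the invariant factors of ∂_1 are all 1, so H_0 = Z.
  H_1: rank ker ∂_1 − rank ∂_2 = (27 − 8) − 18 = 1, and ∂_2 has invariant factor 2 > 1, so H_1 = Z × Z/2.
  H_2: rank ker ∂_2 − rank ∂_3 = (18 − 18) − 0 = 0, and there is no ∂_3, so H_2 = 0.

H_0 = Z,  H_1 = Z × Z/2,  H_2 = 0.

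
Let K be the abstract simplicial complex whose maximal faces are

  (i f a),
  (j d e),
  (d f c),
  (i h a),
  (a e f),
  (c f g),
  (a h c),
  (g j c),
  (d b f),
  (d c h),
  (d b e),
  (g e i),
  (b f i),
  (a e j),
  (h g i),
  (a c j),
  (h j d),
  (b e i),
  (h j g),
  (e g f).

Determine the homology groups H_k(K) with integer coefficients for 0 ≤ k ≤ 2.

H_0 = Z,  H_1 = Z ⊕ Z/2Z,  H_2 = 0.

Take the total order a < b < c < d < e < f < g < h < i < j on the vertex set. Then K (dimension 2) consists of the simplices:

  0-simplices (10): a, b, c, d, e, f, g, h, i, j
  1-simplices (30): ac, ae, af, ah, ai, aj, bd, be, bf, bi, cd, cf, cg, ch, cj, de, df, dh, dj, ef, eg, ei, ej, fg, fi, gh, gi, gj, hi, hj
  2-simplices (20): ach, acj, aef, aej, afi, ahi, bde, bdf, bei, bfi, cdf, cdh, cfg, cgj, dej, dhj, efg, egi, ghi, ghj

so the chain groups are C_0 ≅ Z^10, C_1 ≅ Z^30, C_2 ≅ Z^20.

The boundary map ∂_1: C_1 → C_0 is given by ∂[p,q] = [q] − [p]. For instance
  ∂gj = j − g.
The resulting 10×30 matrix has rank 9, and its Smith normal form has invariant factors (1,1,1,1,1,1,1,1,1).

The boundary map ∂_2: C_2 → C_1 sends each 2-simplex [p,q,r] to [q,r] − [p,r] + [p,q]. For instance
  ∂dhj = hj − dj + dh,
  ∂cgj = gj − cj + cg.
This gives a 30×20 integer matrix of rank 20; reducing to Smith normal form yields diagonal entries (1,1,1,1,1,1,1,1,1,1,1,1,1,1,1,1,1,1,1,2).

Now H_k = ker ∂_k / im ∂_{k+1}, so:

  H_0: rank C_0 − rank ∂_1 = 10 − 9 = 1, and the invariant factors of ∂_1 are all 1, so H_0 ≅ Z.
  H_1: rank ker ∂_1 − rank ∂_2 = (30 − 9) − 20 = 1, and ∂_2 has invariant factor 2 > 1, so H_1 ≅ Z ⊕ Z/2Z.
  H_2: rank ker ∂_2 − rank ∂_3 = (20 − 20) − 0 = 0, and there is no ∂_3, so H_2 ≅ 0.

As a check, the Euler characteristic is 10 − 30 + 20 = 0, which agrees with 1 − 1 + 0 = 0.
(K is a triangulation of the Klein bottle.)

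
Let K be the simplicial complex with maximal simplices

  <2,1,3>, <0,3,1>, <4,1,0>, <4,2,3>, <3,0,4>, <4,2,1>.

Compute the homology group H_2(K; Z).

H_2 ≅ Z.

Take the total order 0 < 1 < 2 < 3 < 4 on the vertex set. Then K (dimension 2) consists of the simplices:

  0-simplices (5): [0], [1], [2], [3], [4]
  1-simplices (9): [0,1], [0,3], [0,4], [1,2], [1,3], [1,4], [2,3], [2,4], [3,4]
  2-simplices (6): [0,1,3], [0,1,4], [0,3,4], [1,2,3], [1,2,4], [2,3,4]

Hence C_0 ≅ Z^5, C_1 ≅ Z^9, C_2 ≅ Z^6.

Boundary ∂_1: C_1 → C_0 is given by ∂[p,q] = [q] − [p].
This gives a 5×9 integer matrix of rank 4; reducing to Smith normal form yields diagonal entries (1,1,1,1).

The boundary map ∂_2: C_2 → C_1 acts by ∂[p,q,r] = [q,r] − [p,r] + [p,q]. For instance
  ∂[0,3,4] = [3,4] − [0,4] + [0,3],
  ∂[1,2,4] = [2,4] − [1,4] + [1,2].
The 9×6 boundary matrix has rank 5 and Smith normal form diag(1,1,1,1,1).

From H_k ≅ ker(∂_k) / im(∂_{k+1}) we obtain:

  H_2: rank ker ∂_2 − rank ∂_3 = (6 − 5) − 0 = 1, and there is no ∂_3, so H_2 = Z.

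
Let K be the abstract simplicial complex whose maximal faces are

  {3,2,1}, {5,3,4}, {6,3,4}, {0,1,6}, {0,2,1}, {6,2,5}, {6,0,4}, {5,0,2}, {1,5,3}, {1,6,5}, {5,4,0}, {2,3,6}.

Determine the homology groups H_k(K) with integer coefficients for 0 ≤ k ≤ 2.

H_0 = Z,  H_1 = Z/2,  H_2 = 0.

Order the vertices as 0 < 1 < 2 < 3 < 4 < 5 < 6. Listing each simplex with vertices in this order, K has dimension 2 with simplices:

  0-simplices (7): [0], [1], [2], [3], [4], [5], [6]
  1-simplices (18): [0,1], [0,2], [0,4], [0,5], [0,6], [1,2], [1,3], [1,5], [1,6], [2,3], [2,5], [2,6], [3,4], [3,5], [3,6], [4,5], [4,6], [5,6]
  2-simplices (12): [0,1,2], [0,1,6], [0,2,5], [0,4,5], [0,4,6], [1,2,3], [1,3,5], [1,5,6], [2,3,6], [2,5,6], [3,4,5], [3,4,6]

Hence C_0 ≅ Z^7, C_1 ≅ Z^18, C_2 ≅ Z^12.

Boundary ∂_1: C_1 → C_0 maps an edge to its endpoints' difference, ∂[p,q] = q − p.
The 7×18 boundary matrix has rank 6 and Smith normal form diag(1,1,1,1,1,1).

The boundary map ∂_2: C_2 → C_1 acts by ∂[p,q,r] = [q,r] − [p,r] + [p,q]. For instance
  ∂[2,3,6] = [3,6] − [2,6] + [2,3],
  ∂[0,4,6] = [4,6] − [0,6] + [0,4].
The resulting 18×12 matrix has rank 12, and its Smith normal form has invariant factors (1,1,1,1,1,1,1,1,1,1,1,2).

Reading off H_k = ker ∂_k / im ∂_{k+1}:

  H_0: rank C_0 − rank ∂_1 = 7 − 6 = 1, and the invariant factors of ∂_1 are all 1, so H_0 = Z.
  H_1: rank ker ∂_1 − rank ∂_2 = (18 − 6) − 12 = 0, and ∂_2 has invariant factor 2 > 1, so H_1 = Z/2.
  H_2: rank ker ∂_2 − rank ∂_3 = (12 − 12) − 0 = 0, and there is no ∂_3, so H_2 = 0.

As a check, the Euler characteristic is 7 − 18 + 12 = 1, which agrees with 1 − 0 + 0 = 1.
(K is a triangulation of the real projective plane RP^2.)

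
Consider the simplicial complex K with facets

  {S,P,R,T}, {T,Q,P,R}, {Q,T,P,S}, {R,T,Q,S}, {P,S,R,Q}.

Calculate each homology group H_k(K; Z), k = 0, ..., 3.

Order the vertices as P < Q < R < S < T. Listing each simplex with vertices in this order, K has dimension 3 with simplices:

  0-simplices (5): P, Q, R, S, T
  1-simplices (10): PQ, PR, PS, PT, QR, QS, QT, RS, RT, ST
  2-simplices (10): PQR, PQS, PQT, PRS, PRT, PST, QRS, QRT, QST, RST
  3-simplices (5): PQRS, PQRT, PQST, PRST, QRST

Hence C_0 ≅ Z^5, C_1 ≅ Z^10, C_2 ≅ Z^10, C_3 ≅ Z^5.

Boundary ∂_1: C_1 → C_0 sends each edge [p,q] (with p < q) to q − p. For instance
  ∂PS = S − P.
As a 5×10 matrix over Z this has rank 4, with invariant factors (1,1,1,1).

The boundary map ∂_2: C_2 → C_1 maps a triangle to the signed sum of its edges. For instance
  ∂PQR = QR − PR + PQ,
  ∂PQS = QS − PS + PQ.
This gives a 10×10 integer matrix of rank 6; reducing to Smith normal form yields diagonal entries (1,1,1,1,1,1).

∂_3: C_3 → C_2 sends each 3-simplex σ to the alternating sum Σ_i (−1)^i (σ with its i-th vertex removed). For instance
  ∂PRST = RST − PST + PRT − PRS,
  ∂PQST = QST − PST + PQT − PQS.
The resulting 10×5 matrix has rank 4, and its Smith normal form has invariant factors (1,1,1,1).

From H_k ≅ ker(∂_k) / im(∂_{k+1}) we obtain:

  H_0: rank C_0 − rank ∂_1 = 5 − 4 = 1, and the invariant factors of ∂_1 are all 1, so H_0 = Z.
  H_1: rank ker ∂_1 − rank ∂_2 = (10 − 4) − 6 = 0, and the invariant factors of ∂_2 are all 1, so H_1 = 0.
  H_2: rank ker ∂_2 − rank ∂_3 = (10 − 6) − 4 = 0, and the invariant factors of ∂_3 are all 1, so H_2 = 0.
  H_3: rank ker ∂_3 − rank ∂_4 = (5 − 4) − 0 = 1, and there is no ∂_4, so H_3 = Z.

(K is a triangulation of the 3-sphere S^3.)

H_0 ≅ Z,  H_1 = 0,  H_2 = 0,  H_3 ≅ Z.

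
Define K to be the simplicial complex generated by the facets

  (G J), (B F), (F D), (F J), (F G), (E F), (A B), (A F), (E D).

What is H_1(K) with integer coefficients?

H_1 = Z^3.

Order the vertices as A < B < D < E < F < G < J. Listing each simplex with vertices in this order, K has dimension 1 with simplices:

  0-simplices (7): A, B, D, E, F, G, J
  1-simplices (9): AB, AF, BF, DE, DF, EF, FG, FJ, GJ

giving chain groups C_0 ≅ Z^7, C_1 ≅ Z^9.

∂_1: C_1 → C_0 maps an edge to its endpoints' difference, ∂[p,q] = q − p.
The 7×9 boundary matrix has rank 6 and Smith normal form diag(1,1,1,1,1,1).

From H_k ≅ ker(∂_k) / im(∂_{k+1}) we obtain:

  H_1: rank ker ∂_1 − rank ∂_2 = (9 − 6) − 0 = 3, and there is no ∂_2, so H_1 ≅ Z^3.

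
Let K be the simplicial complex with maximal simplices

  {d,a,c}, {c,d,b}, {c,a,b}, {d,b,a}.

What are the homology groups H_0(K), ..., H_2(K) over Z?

Order the vertices as a < b < c < d. Listing each simplex with vertices in this order, K has dimension 2 with simplices:

  0-simplices (4): a, b, c, d
  1-simplices (6): ab, ac, ad, bc, bd, cd
  2-simplices (4): abc, abd, acd, bcd

so the chain groups are C_0 ≅ Z^4, C_1 ≅ Z^6, C_2 ≅ Z^4.

The boundary map ∂_1: C_1 → C_0 is given by ∂[p,q] = [q] − [p].
The 4×6 boundary matrix has rank 3 and Smith normal form diag(1,1,1).

Boundary ∂_2: C_2 → C_1 acts by ∂[p,q,r] = [q,r] − [p,r] + [p,q]. For instance
  ∂bcd = cd − bd + bc,
  ∂acd = cd − ad + ac.
This gives a 6×4 integer matrix of rank 3; reducing to Smith normal form yields diagonal entries (1,1,1).

Computing H_k = (kernel of ∂_k) / (image of ∂_{k+1}):

  H_0: rank C_0 − rank ∂_1 = 4 − 3 = 1, and the invariant factors of ∂_1 are all 1, so H_0 = Z.
  H_1: rank ker ∂_1 − rank ∂_2 = (6 − 3) − 3 = 0, and the invariant factors of ∂_2 are all 1, so H_1 = 0.
  H_2: rank ker ∂_2 − rank ∂_3 = (4 − 3) − 0 = 1, and there is no ∂_3, so H_2 = Z.

As a check, the Euler characteristic is 4 − 6 + 4 = 2, which agrees with 1 − 0 + 1 = 2.

H_0 = Z,  H_1 = 0,  H_2 = Z.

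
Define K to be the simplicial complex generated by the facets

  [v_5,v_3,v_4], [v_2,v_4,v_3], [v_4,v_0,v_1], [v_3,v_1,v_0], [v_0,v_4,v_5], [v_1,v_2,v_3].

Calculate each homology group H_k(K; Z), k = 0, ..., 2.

Order the vertices as v_0 < v_1 < v_2 < v_3 < v_4 < v_5. Listing each simplex with vertices in this order, K has dimension 2 with simplices:

  0-simplices (6): [v_0], [v_1], [v_2], [v_3], [v_4], [v_5]
  1-simplices (12): [v_0,v_1], [v_0,v_3], [v_0,v_4], [v_0,v_5], [v_1,v_2], [v_1,v_3], [v_1,v_4], [v_2,v_3], [v_2,v_4], [v_3,v_4], [v_3,v_5], [v_4,v_5]
  2-simplices (6): [v_0,v_1,v_3], [v_0,v_1,v_4], [v_0,v_4,v_5], [v_1,v_2,v_3], [v_2,v_3,v_4], [v_3,v_4,v_5]

Hence C_0 ≅ Z^6, C_1 ≅ Z^12, C_2 ≅ Z^6.

Boundary ∂_1: C_1 → C_0 is given by ∂[p,q] = [q] − [p].
This gives a 6×12 integer matrix of rank 5; reducing to Smith normal form yields diagonal entries (1,1,1,1,1).

Boundary ∂_2: C_2 → C_1 acts by ∂[p,q,r] = [q,r] − [p,r] + [p,q]. For instance
  ∂[v_0,v_1,v_4] = [v_1,v_4] − [v_0,v_4] + [v_0,v_1],
  ∂[v_3,v_4,v_5] = [v_4,v_5] − [v_3,v_5] + [v_3,v_4].
As a 12×6 matrix over Z this has rank 6, with invariant factors (1,1,1,1,1,1).

Reading off H_k = ker ∂_k / im ∂_{k+1}:

  H_0: rank C_0 − rank ∂_1 = 6 − 5 = 1, and the invariant factors of ∂_1 are all 1, so H_0 = Z.
  H_1: rank ker ∂_1 − rank ∂_2 = (12 − 5) − 6 = 1, and the invariant factors of ∂_2 are all 1, so H_1 = Z.
  H_2: rank ker ∂_2 − rank ∂_3 = (6 − 6) − 0 = 0, and there is no ∂_3, so H_2 = 0.

(K is a triangulation of the cylinder S^1 x I.)

H_0 ≅ Z,  H_1 ≅ Z,  H_2 = 0.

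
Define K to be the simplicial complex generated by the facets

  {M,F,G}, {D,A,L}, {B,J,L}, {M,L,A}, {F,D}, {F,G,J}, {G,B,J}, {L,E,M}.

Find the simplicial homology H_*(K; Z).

We work with the vertex ordering A < B < D < E < F < G < J < L < M. The simplices of K, each written with vertices in increasing order, are:

  0-simplices (9): A, B, D, E, F, G, J, L, M
  1-simplices (17): AD, AL, AM, BG, BJ, BL, DF, DL, EL, EM, FG, FJ, FM, GJ, GM, JL, LM
  2-simplices (7): ADL, ALM, BGJ, BJL, ELM, FGJ, FGM

giving chain groups C_0 ≅ Z^9, C_1 ≅ Z^17, C_2 ≅ Z^7.

Boundary ∂_1: C_1 → C_0 sends each edge [p,q] (with p < q) to q − p. For instance
  ∂BG = G − B.
This gives a 9×17 integer matrix of rank 8; reducing to Smith normal form yields diagonal entries (1,1,1,1,1,1,1,1).

Boundary ∂_2: C_2 → C_1 acts by ∂[p,q,r] = [q,r] − [p,r] + [p,q]. For instance
  ∂BJL = JL − BL + BJ,
  ∂FGM = GM − FM + FG.
The resulting 17×7 matrix has rank 7, and its Smith normal form has invariant factors (1,1,1,1,1,1,1).

From H_k ≅ ker(∂_k) / im(∂_{k+1}) we obtain:

  H_0: rank C_0 − rank ∂_1 = 9 − 8 = 1, and the invariant factors of ∂_1 are all 1, so H_0 ≅ Z.
  H_1: rank ker ∂_1 − rank ∂_2 = (17 − 8) − 7 = 2, and the invariant factors of ∂_2 are all 1, so H_1 ≅ Z^2.
  H_2: rank ker ∂_2 − rank ∂_3 = (7 − 7) − 0 = 0, and there is no ∂_3, so H_2 ≅ 0.

H_0 ≅ Z,  H_1 ≅ Z^2,  H_2 = 0.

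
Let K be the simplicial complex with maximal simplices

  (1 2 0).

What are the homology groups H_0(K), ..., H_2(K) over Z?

We work with the vertex ordering 0 < 1 < 2. The simplices of K, each written with vertices in increasing order, are:

  0-simplices (3): [0], [1], [2]
  1-simplices (3): [0,1], [0,2], [1,2]
  2-simplices (1): [0,1,2]

giving chain groups C_0 ≅ Z^3, C_1 ≅ Z^3, C_2 ≅ Z^1.

Boundary ∂_1: C_1 → C_0 sends each edge [p,q] (with p < q) to q − p. For instance
  ∂[1,2] = [2] − [1].
As a 3×3 matrix over Z this has rank 2, with invariant factors (1,1).

∂_2: C_2 → C_1 acts by ∂[p,q,r] = [q,r] − [p,r] + [p,q]. For instance
  ∂[0,1,2] = [1,2] − [0,2] + [0,1].
As a 3×1 matrix over Z this has rank 1, with invariant factors (1).

Now H_k = ker ∂_k / im ∂_{k+1}, so:

  H_0: rank C_0 − rank ∂_1 = 3 − 2 = 1, and the invariant factors of ∂_1 are all 1, so H_0 ≅ Z.
  H_1: rank ker ∂_1 − rank ∂_2 = (3 − 2) − 1 = 0, and the invariant factors of ∂_2 are all 1, so H_1 ≅ 0.
  H_2: rank ker ∂_2 − rank ∂_3 = (1 − 1) − 0 = 0, and there is no ∂_3, so H_2 ≅ 0.

(K is a triangulation of the 2-simplex.)

H_0 = Z,  H_1 = 0,  H_2 = 0.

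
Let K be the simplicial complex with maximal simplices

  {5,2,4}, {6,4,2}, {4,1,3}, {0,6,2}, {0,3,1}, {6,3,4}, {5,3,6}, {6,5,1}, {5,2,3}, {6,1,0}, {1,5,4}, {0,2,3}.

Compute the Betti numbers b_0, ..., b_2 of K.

b_0 = 1, b_1 = 0, b_2 = 0.

K has 7 vertices, 18 edges, 12 triangles.
rank ∂_0 = 0, rank ∂_1 = 6 ⇒ b_0 = 7 − 0 − 6 = 1; all invariant factors of ∂_1 are 1 so no torsion. So H_0 ≅ Z.
rank ∂_1 = 6, rank ∂_2 = 12 ⇒ b_1 = 18 − 6 − 12 = 0; ∂_2 has invariant factor(s) [2] giving torsion. So H_1 ≅ Z/2.
rank ∂_2 = 12, rank ∂_3 = 0 ⇒ b_2 = 12 − 12 − 0 = 0. So H_2 ≅ 0.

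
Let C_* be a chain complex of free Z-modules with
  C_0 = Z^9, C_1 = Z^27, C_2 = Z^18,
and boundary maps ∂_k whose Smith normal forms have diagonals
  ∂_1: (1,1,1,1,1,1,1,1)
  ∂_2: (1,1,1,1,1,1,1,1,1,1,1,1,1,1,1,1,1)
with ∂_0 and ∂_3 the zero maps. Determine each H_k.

H_0: b_0 = 9 − 0 − 8 = 1; torsion from ∂_1 factors > 1: none. So H_0 = Z.
H_1: b_1 = 27 − 8 − 17 = 2; torsion from ∂_2 factors > 1: none. So H_1 = Z^2.
H_2: b_2 = 18 − 17 − 0 = 1; torsion from ∂_3 factors > 1: none. So H_2 = Z.

H_0 = Z,  H_1 = Z^2,  H_2 = Z.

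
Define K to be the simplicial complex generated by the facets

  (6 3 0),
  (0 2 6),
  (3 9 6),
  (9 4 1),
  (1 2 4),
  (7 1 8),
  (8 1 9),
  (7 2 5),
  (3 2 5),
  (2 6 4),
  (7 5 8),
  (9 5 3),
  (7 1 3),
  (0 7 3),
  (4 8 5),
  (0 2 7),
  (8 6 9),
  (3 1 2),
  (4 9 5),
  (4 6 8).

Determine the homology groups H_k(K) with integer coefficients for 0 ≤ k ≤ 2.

H_0 ≅ Z,  H_1 ≅ Z ⊕ Z_2,  H_2 = 0.

We work with the vertex ordering 0 < 1 < 2 < 3 < 4 < 5 < 6 < 7 < 8 < 9. The simplices of K, each written with vertices in increasing order, are:

  0-simplices (10): [0], [1], [2], [3], [4], [5], [6], [7], [8], [9]
  1-simplices (30): (30 of them)
  2-simplices (20): (20 of them)

Hence C_0 ≅ Z^10, C_1 ≅ Z^30, C_2 ≅ Z^20.

∂_1: C_1 → C_0 is given by ∂[p,q] = [q] − [p].
The 10×30 boundary matrix has rank 9 and Smith normal form diag(1,1,1,1,1,1,1,1,1).

∂_2: C_2 → C_1 maps a triangle to the signed sum of its edges. For instance
  ∂[2,4,6] = [4,6] − [2,6] + [2,4],
  ∂[4,6,8] = [6,8] − [4,8] + [4,6].
This gives a 30×20 integer matrix of rank 20; reducing to Smith normal form yields diagonal entries (1,1,1,1,1,1,1,1,1,1,1,1,1,1,1,1,1,1,1,2).

Reading off H_k = ker ∂_k / im ∂_{k+1}:

  H_0: rank C_0 − rank ∂_1 = 10 − 9 = 1, and the invariant factors of ∂_1 are all 1, so H_0 = Z.
  H_1: rank ker ∂_1 − rank ∂_2 = (30 − 9) − 20 = 1, and ∂_2 has invariant factor 2 > 1, so H_1 = Z ⊕ Z_2.
  H_2: rank ker ∂_2 − rank ∂_3 = (20 − 20) − 0 = 0, and there is no ∂_3, so H_2 = 0.

(K is a triangulation of the Klein bottle.)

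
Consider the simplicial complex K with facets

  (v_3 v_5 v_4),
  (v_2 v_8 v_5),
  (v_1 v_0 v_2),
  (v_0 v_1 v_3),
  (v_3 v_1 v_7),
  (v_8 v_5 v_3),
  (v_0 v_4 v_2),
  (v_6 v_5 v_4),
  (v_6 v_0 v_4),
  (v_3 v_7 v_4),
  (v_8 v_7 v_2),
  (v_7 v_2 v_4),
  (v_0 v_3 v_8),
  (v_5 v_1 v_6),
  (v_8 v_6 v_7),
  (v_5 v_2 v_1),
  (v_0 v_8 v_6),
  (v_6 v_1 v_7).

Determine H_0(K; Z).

Order the vertices as v_0 < v_1 < v_2 < v_3 < v_4 < v_5 < v_6 < v_7 < v_8. Listing each simplex with vertices in this order, K has dimension 2 with simplices:

  0-simplices (9): [v_0], [v_1], [v_2], [v_3], [v_4], [v_5], [v_6], [v_7], [v_8]
  1-simplices (27): (27 of them)
  2-simplices (18): (18 of them)

giving chain groups C_0 ≅ Z^9, C_1 ≅ Z^27, C_2 ≅ Z^18.

The boundary map ∂_1: C_1 → C_0 maps an edge to its endpoints' difference, ∂[p,q] = q − p. For instance
  ∂[v_1,v_7] = [v_7] − [v_1].
As a 9×27 matrix over Z this has rank 8, with invariant factors (1,1,1,1,1,1,1,1).

∂_2: C_2 → C_1 maps a triangle to the signed sum of its edges. For instance
  ∂[v_4,v_5,v_6] = [v_5,v_6] − [v_4,v_6] + [v_4,v_5],
  ∂[v_1,v_3,v_7] = [v_3,v_7] − [v_1,v_7] + [v_1,v_3].
The resulting 27×18 matrix has rank 17, and its Smith normal form has invariant factors (1,1,1,1,1,1,1,1,1,1,1,1,1,1,1,1,1).

Reading off H_k = ker ∂_k / im ∂_{k+1}:

  H_0: rank C_0 − rank ∂_1 = 9 − 8 = 1, and the invariant factors of ∂_1 are all 1, so H_0 = Z.

(K is a triangulation of the torus T^2.)

H_0 = Z.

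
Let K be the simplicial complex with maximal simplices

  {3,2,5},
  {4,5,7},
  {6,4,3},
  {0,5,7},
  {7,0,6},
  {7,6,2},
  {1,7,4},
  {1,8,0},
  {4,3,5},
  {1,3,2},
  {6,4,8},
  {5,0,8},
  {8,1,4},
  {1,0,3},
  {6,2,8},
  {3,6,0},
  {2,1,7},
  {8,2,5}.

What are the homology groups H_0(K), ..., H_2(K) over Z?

Fix the vertex order 0 < 1 < 2 < 3 < 4 < 5 < 6 < 7 < 8 and write every simplex with vertices in increasing order. Then dim K = 2 and the simplices of K are:

  0-simplices (9): [0], [1], [2], [3], [4], [5], [6], [7], [8]
  1-simplices (27): (27 of them)
  2-simplices (18): [0,1,3], [0,1,8], [0,3,6], [0,5,7], [0,5,8], [0,6,7], [1,2,3], [1,2,7], [1,4,7], [1,4,8], [2,3,5], [2,5,8], [2,6,7], [2,6,8], [3,4,5], [3,4,6], [4,5,7], [4,6,8]

Hence C_0 ≅ Z^9, C_1 ≅ Z^27, C_2 ≅ Z^18.

Boundary ∂_1: C_1 → C_0 is given by ∂[p,q] = [q] − [p].
As a 9×27 matrix over Z this has rank 8, with invariant factors (1,1,1,1,1,1,1,1).

The boundary map ∂_2: C_2 → C_1 sends each 2-simplex [p,q,r] to [q,r] − [p,r] + [p,q]. For instance
  ∂[2,6,7] = [6,7] − [2,7] + [2,6],
  ∂[2,5,8] = [5,8] − [2,8] + [2,5].
The resulting 27×18 matrix has rank 17, and its Smith normal form has invariant factors (1,1,1,1,1,1,1,1,1,1,1,1,1,1,1,1,1).

Reading off H_k = ker ∂_k / im ∂_{k+1}:

  H_0: rank C_0 − rank ∂_1 = 9 − 8 = 1, and the invariant factors of ∂_1 are all 1, so H_0 ≅ Z.
  H_1: rank ker ∂_1 − rank ∂_2 = (27 − 8) − 17 = 2, and the invariant factors of ∂_2 are all 1, so H_1 ≅ Z^2.
  H_2: rank ker ∂_2 − rank ∂_3 = (18 − 17) − 0 = 1, and there is no ∂_3, so H_2 ≅ Z.

H_0 ≅ Z,  H_1 ≅ Z^2,  H_2 ≅ Z.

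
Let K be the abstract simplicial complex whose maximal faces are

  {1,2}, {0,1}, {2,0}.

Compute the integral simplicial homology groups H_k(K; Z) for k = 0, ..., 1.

H_0 = Z,  H_1 = Z.

Take the total order 0 < 1 < 2 on the vertex set. Then K (dimension 1) consists of the simplices:

  0-simplices (3): [0], [1], [2]
  1-simplices (3): [0,1], [0,2], [1,2]

giving chain groups C_0 ≅ Z^3, C_1 ≅ Z^3.

∂_1: C_1 → C_0 maps an edge to its endpoints' difference, ∂[p,q] = q − p.
The 3×3 boundary matrix has rank 2 and Smith normal form diag(1,1).

Now H_k = ker ∂_k / im ∂_{k+1}, so:

  H_0: rank C_0 − rank ∂_1 = 3 − 2 = 1, and the invariant factors of ∂_1 are all 1, so H_0 ≅ Z.
  H_1: rank ker ∂_1 − rank ∂_2 = (3 − 2) − 0 = 1, and there is no ∂_2, so H_1 ≅ Z.

As a check, the Euler characteristic is 3 − 3 = 0, which agrees with 1 − 1 = 0.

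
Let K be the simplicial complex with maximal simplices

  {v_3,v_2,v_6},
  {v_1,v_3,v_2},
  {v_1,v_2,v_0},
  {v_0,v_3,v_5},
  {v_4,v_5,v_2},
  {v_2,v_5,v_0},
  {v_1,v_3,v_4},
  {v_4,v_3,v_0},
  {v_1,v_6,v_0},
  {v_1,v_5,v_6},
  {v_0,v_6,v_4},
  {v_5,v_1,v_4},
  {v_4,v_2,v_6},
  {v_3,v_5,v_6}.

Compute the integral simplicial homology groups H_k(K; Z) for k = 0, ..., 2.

Take the total order v_0 < v_1 < v_2 < v_3 < v_4 < v_5 < v_6 on the vertex set. Then K (dimension 2) consists of the simplices:

  0-simplices (7): [v_0], [v_1], [v_2], [v_3], [v_4], [v_5], [v_6]
  1-simplices (21): (21 of them)
  2-simplices (14): (14 of them)

giving chain groups C_0 ≅ Z^7, C_1 ≅ Z^21, C_2 ≅ Z^14.

The boundary map ∂_1: C_1 → C_0 is given by ∂[p,q] = [q] − [p].
The resulting 7×21 matrix has rank 6, and its Smith normal form has invariant factors (1,1,1,1,1,1).

∂_2: C_2 → C_1 sends each 2-simplex [p,q,r] to [q,r] − [p,r] + [p,q]. For instance
  ∂[v_0,v_1,v_2] = [v_1,v_2] − [v_0,v_2] + [v_0,v_1],
  ∂[v_2,v_4,v_6] = [v_4,v_6] − [v_2,v_6] + [v_2,v_4].
As a 21×14 matrix over Z this has rank 13, with invariant factors (1,1,1,1,1,1,1,1,1,1,1,1,1).

Now H_k = ker ∂_k / im ∂_{k+1}, so:

  H_0: rank C_0 − rank ∂_1 = 7 − 6 = 1, and the invariant factors of ∂_1 are all 1, so H_0 ≅ Z.
  H_1: rank ker ∂_1 − rank ∂_2 = (21 − 6) − 13 = 2, and the invariant factors of ∂_2 are all 1, so H_1 ≅ Z^2.
  H_2: rank ker ∂_2 − rank ∂_3 = (14 − 13) − 0 = 1, and there is no ∂_3, so H_2 ≅ Z.

(K is a triangulation of the torus T^2.)

H_0 = Z,  H_1 = Z^2,  H_2 = Z.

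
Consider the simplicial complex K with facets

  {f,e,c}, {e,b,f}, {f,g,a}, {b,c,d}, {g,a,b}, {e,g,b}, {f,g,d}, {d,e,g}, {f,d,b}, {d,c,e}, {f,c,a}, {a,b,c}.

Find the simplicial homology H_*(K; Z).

Fix the vertex order a < b < c < d < e < f < g and write every simplex with vertices in increasing order. Then dim K = 2 and the simplices of K are:

  0-simplices (7): a, b, c, d, e, f, g
  1-simplices (18): ab, ac, af, ag, bc, bd, be, bf, bg, cd, ce, cf, de, df, dg, ef, eg, fg
  2-simplices (12): abc, abg, acf, afg, bcd, bdf, bef, beg, cde, cef, deg, dfg

so the chain groups are C_0 ≅ Z^7, C_1 ≅ Z^18, C_2 ≅ Z^12.

∂_1: C_1 → C_0 is given by ∂[p,q] = [q] − [p]. For instance
  ∂bc = c − b.
The 7×18 boundary matrix has rank 6 and Smith normal form diag(1,1,1,1,1,1).

Boundary ∂_2: C_2 → C_1 sends each 2-simplex [p,q,r] to [q,r] − [p,r] + [p,q]. For instance
  ∂afg = fg − ag + af,
  ∂cef = ef − cf + ce.
This gives a 18×12 integer matrix of rank 12; reducing to Smith normal form yields diagonal entries (1,1,1,1,1,1,1,1,1,1,1,2).

Computing H_k = (kernel of ∂_k) / (image of ∂_{k+1}):

  H_0: rank C_0 − rank ∂_1 = 7 − 6 = 1, and the invariant factors of ∂_1 are all 1, so H_0 = Z.
  H_1: rank ker ∂_1 − rank ∂_2 = (18 − 6) − 12 = 0, and ∂_2 has invariant factor 2 > 1, so H_1 = Z/2.
  H_2: rank ker ∂_2 − rank ∂_3 = (12 − 12) − 0 = 0, and there is no ∂_3, so H_2 = 0.

H_0 ≅ Z,  H_1 ≅ Z/2,  H_2 = 0.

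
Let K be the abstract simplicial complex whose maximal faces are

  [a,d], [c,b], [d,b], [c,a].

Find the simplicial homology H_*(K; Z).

H_0 ≅ Z,  H_1 ≅ Z.

We work with the vertex ordering a < b < c < d. The simplices of K, each written with vertices in increasing order, are:

  0-simplices (4): a, b, c, d
  1-simplices (4): ac, ad, bc, bd

so the chain groups are C_0 ≅ Z^4, C_1 ≅ Z^4.

Boundary ∂_1: C_1 → C_0 sends each edge [p,q] (with p < q) to q − p. For instance
  ∂bd = d − b.
The 4×4 boundary matrix has rank 3 and Smith normal form diag(1,1,1).

Reading off H_k = ker ∂_k / im ∂_{k+1}:

  H_0: rank C_0 − rank ∂_1 = 4 − 3 = 1, and the invariant factors of ∂_1 are all 1, so H_0 = Z.
  H_1: rank ker ∂_1 − rank ∂_2 = (4 − 3) − 0 = 1, and there is no ∂_2, so H_1 = Z.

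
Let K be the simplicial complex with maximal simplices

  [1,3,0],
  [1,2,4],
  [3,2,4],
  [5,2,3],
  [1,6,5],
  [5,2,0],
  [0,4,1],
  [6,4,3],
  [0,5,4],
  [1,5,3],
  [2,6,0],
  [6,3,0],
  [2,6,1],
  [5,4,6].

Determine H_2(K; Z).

Fix the vertex order 0 < 1 < 2 < 3 < 4 < 5 < 6 and write every simplex with vertices in increasing order. Then dim K = 2 and the simplices of K are:

  0-simplices (7): [0], [1], [2], [3], [4], [5], [6]
  1-simplices (21): [0,1], [0,2], [0,3], [0,4], [0,5], [0,6], [1,2], [1,3], [1,4], [1,5], [1,6], [2,3], [2,4], [2,5], [2,6], [3,4], [3,5], [3,6], [4,5], [4,6], [5,6]
  2-simplices (14): [0,1,3], [0,1,4], [0,2,5], [0,2,6], [0,3,6], [0,4,5], [1,2,4], [1,2,6], [1,3,5], [1,5,6], [2,3,4], [2,3,5], [3,4,6], [4,5,6]

giving chain groups C_0 ≅ Z^7, C_1 ≅ Z^21, C_2 ≅ Z^14.

The boundary map ∂_1: C_1 → C_0 is given by ∂[p,q] = [q] − [p]. For instance
  ∂[3,4] = [4] − [3].
This gives a 7×21 integer matrix of rank 6; reducing to Smith normal form yields diagonal entries (1,1,1,1,1,1).

The boundary map ∂_2: C_2 → C_1 maps a triangle to the signed sum of its edges. For instance
  ∂[3,4,6] = [4,6] − [3,6] + [3,4],
  ∂[0,4,5] = [4,5] − [0,5] + [0,4].
As a 21×14 matrix over Z this has rank 13, with invariant factors (1,1,1,1,1,1,1,1,1,1,1,1,1).

Now H_k = ker ∂_k / im ∂_{k+1}, so:

  H_2: rank ker ∂_2 − rank ∂_3 = (14 − 13) − 0 = 1, and there is no ∂_3, so H_2 = Z.

(K is a triangulation of the torus T^2.)

H_2 ≅ Z.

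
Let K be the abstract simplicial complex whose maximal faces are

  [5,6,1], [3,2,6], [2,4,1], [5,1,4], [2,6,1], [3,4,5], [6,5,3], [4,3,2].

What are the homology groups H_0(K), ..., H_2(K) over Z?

H_0 ≅ Z,  H_1 = 0,  H_2 ≅ Z.

K has 6 vertices, 12 edges, 8 triangles.
rank ∂_0 = 0, rank ∂_1 = 5 ⇒ b_0 = 6 − 0 − 5 = 1; all invariant factors of ∂_1 are 1 so no torsion. So H_0 = Z.
rank ∂_1 = 5, rank ∂_2 = 7 ⇒ b_1 = 12 − 5 − 7 = 0; all invariant factors of ∂_2 are 1 so no torsion. So H_1 = 0.
rank ∂_2 = 7, rank ∂_3 = 0 ⇒ b_2 = 8 − 7 − 0 = 1. So H_2 = Z.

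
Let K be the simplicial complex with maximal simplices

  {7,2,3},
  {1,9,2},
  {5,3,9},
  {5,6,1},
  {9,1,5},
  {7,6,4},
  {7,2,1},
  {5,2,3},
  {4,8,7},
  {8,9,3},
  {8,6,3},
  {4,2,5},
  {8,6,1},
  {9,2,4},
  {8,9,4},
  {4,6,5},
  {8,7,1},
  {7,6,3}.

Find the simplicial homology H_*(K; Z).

We work with the vertex ordering 1 < 2 < 3 < 4 < 5 < 6 < 7 < 8 < 9. The simplices of K, each written with vertices in increasing order, are:

  0-simplices (9): [1], [2], [3], [4], [5], [6], [7], [8], [9]
  1-simplices (27): (27 of them)
  2-simplices (18): [1,2,7], [1,2,9], [1,5,6], [1,5,9], [1,6,8], [1,7,8], [2,3,5], [2,3,7], [2,4,5], [2,4,9], [3,5,9], [3,6,7], [3,6,8], [3,8,9], [4,5,6], [4,6,7], [4,7,8], [4,8,9]

so the chain groups are C_0 ≅ Z^9, C_1 ≅ Z^27, C_2 ≅ Z^18.

∂_1: C_1 → C_0 maps an edge to its endpoints' difference, ∂[p,q] = q − p. For instance
  ∂[3,8] = [8] − [3].
This gives a 9×27 integer matrix of rank 8; reducing to Smith normal form yields diagonal entries (1,1,1,1,1,1,1,1).

Boundary ∂_2: C_2 → C_1 sends each 2-simplex [p,q,r] to [q,r] − [p,r] + [p,q]. For instance
  ∂[3,5,9] = [5,9] − [3,9] + [3,5],
  ∂[1,2,7] = [2,7] − [1,7] + [1,2].
The resulting 27×18 matrix has rank 18, and its Smith normal form has invariant factors (1,1,1,1,1,1,1,1,1,1,1,1,1,1,1,1,1,2).

Reading off H_k = ker ∂_k / im ∂_{k+1}:

  H_0: rank C_0 − rank ∂_1 = 9 − 8 = 1, and the invariant factors of ∂_1 are all 1, so H_0 = Z.
  H_1: rank ker ∂_1 − rank ∂_2 = (27 − 8) − 18 = 1, and ∂_2 has invariant factor 2 > 1, so H_1 = Z ⊕ Z_2.
  H_2: rank ker ∂_2 − rank ∂_3 = (18 − 18) − 0 = 0, and there is no ∂_3, so H_2 = 0.

H_0 ≅ Z,  H_1 ≅ Z ⊕ Z_2,  H_2 = 0.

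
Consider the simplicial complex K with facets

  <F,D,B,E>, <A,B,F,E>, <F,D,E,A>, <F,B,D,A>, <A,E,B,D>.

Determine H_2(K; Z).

H_2 = 0.

Fix the vertex order A < B < D < E < F and write every simplex with vertices in increasing order. Then dim K = 3 and the simplices of K are:

  0-simplices (5): A, B, D, E, F
  1-simplices (10): AB, AD, AE, AF, BD, BE, BF, DE, DF, EF
  2-simplices (10): ABD, ABE, ABF, ADE, ADF, AEF, BDE, BDF, BEF, DEF
  3-simplices (5): ABDE, ABDF, ABEF, ADEF, BDEF

so the chain groups are C_0 ≅ Z^5, C_1 ≅ Z^10, C_2 ≅ Z^10, C_3 ≅ Z^5.

∂_1: C_1 → C_0 sends each edge [p,q] (with p < q) to q − p. For instance
  ∂EF = F − E.
The 5×10 boundary matrix has rank 4 and Smith normal form diag(1,1,1,1).

Boundary ∂_2: C_2 → C_1 maps a triangle to the signed sum of its edges. For instance
  ∂ABD = BD − AD + AB,
  ∂AEF = EF − AF + AE.
This gives a 10×10 integer matrix of rank 6; reducing to Smith normal form yields diagonal entries (1,1,1,1,1,1).

The boundary map ∂_3: C_3 → C_2 sends each 3-simplex σ to the alternating sum Σ_i (−1)^i (σ with its i-th vertex removed). For instance
  ∂ABDE = BDE − ADE + ABE − ABD,
  ∂ABEF = BEF − AEF + ABF − ABE.
As a 10×5 matrix over Z this has rank 4, with invariant factors (1,1,1,1).

From H_k ≅ ker(∂_k) / im(∂_{k+1}) we obtain:

  H_2: rank ker ∂_2 − rank ∂_3 = (10 − 6) − 4 = 0, and the invariant factors of ∂_3 are all 1, so H_2 ≅ 0.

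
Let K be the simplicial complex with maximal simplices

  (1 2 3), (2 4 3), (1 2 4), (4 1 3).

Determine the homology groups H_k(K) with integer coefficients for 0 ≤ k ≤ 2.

Fix the vertex order 1 < 2 < 3 < 4 and write every simplex with vertices in increasing order. Then dim K = 2 and the simplices of K are:

  0-simplices (4): [1], [2], [3], [4]
  1-simplices (6): [1,2], [1,3], [1,4], [2,3], [2,4], [3,4]
  2-simplices (4): [1,2,3], [1,2,4], [1,3,4], [2,3,4]

giving chain groups C_0 ≅ Z^4, C_1 ≅ Z^6, C_2 ≅ Z^4.

Boundary ∂_1: C_1 → C_0 maps an edge to its endpoints' difference, ∂[p,q] = q − p.
The 4×6 boundary matrix has rank 3 and Smith normal form diag(1,1,1).

The boundary map ∂_2: C_2 → C_1 sends each 2-simplex [p,q,r] to [q,r] − [p,r] + [p,q]. For instance
  ∂[2,3,4] = [3,4] − [2,4] + [2,3],
  ∂[1,2,4] = [2,4] − [1,4] + [1,2].
The 6×4 boundary matrix has rank 3 and Smith normal form diag(1,1,1).

From H_k ≅ ker(∂_k) / im(∂_{k+1}) we obtain:

  H_0: rank C_0 − rank ∂_1 = 4 − 3 = 1, and the invariant factors of ∂_1 are all 1, so H_0 ≅ Z.
  H_1: rank ker ∂_1 − rank ∂_2 = (6 − 3) − 3 = 0, and the invariant factors of ∂_2 are all 1, so H_1 ≅ 0.
  H_2: rank ker ∂_2 − rank ∂_3 = (4 − 3) − 0 = 1, and there is no ∂_3, so H_2 ≅ Z.

(K is a triangulation of the 2-sphere S^2.)

H_0 ≅ Z,  H_1 = 0,  H_2 ≅ Z.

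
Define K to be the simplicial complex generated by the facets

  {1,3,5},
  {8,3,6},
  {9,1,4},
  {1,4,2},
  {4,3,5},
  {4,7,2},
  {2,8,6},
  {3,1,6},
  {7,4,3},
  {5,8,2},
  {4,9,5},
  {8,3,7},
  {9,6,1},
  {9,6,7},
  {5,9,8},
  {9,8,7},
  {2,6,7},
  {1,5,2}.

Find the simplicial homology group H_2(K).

K has 9 vertices, 27 edges, 18 triangles.
rank ∂_2 = 18, rank ∂_3 = 0 ⇒ b_2 = 18 − 18 − 0 = 0. So H_2 ≅ 0.

H_2 ≅ 0.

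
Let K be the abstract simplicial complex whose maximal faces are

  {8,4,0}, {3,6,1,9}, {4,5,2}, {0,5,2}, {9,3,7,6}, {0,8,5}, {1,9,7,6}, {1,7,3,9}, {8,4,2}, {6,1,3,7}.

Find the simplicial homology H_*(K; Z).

H_0 = Z^2,  H_1 = Z,  H_2 = 0,  H_3 = Z.

K has 10 vertices, 20 edges, 15 triangles, 5 3-simplices.
rank ∂_0 = 0, rank ∂_1 = 8 ⇒ b_0 = 10 − 0 − 8 = 2; all invariant factors of ∂_1 are 1 so no torsion. So H_0 = Z^2.
rank ∂_1 = 8, rank ∂_2 = 11 ⇒ b_1 = 20 − 8 − 11 = 1; all invariant factors of ∂_2 are 1 so no torsion. So H_1 = Z.
rank ∂_2 = 11, rank ∂_3 = 4 ⇒ b_2 = 15 − 11 − 4 = 0; all invariant factors of ∂_3 are 1 so no torsion. So H_2 = 0.
rank ∂_3 = 4, rank ∂_4 = 0 ⇒ b_3 = 5 − 4 − 0 = 1. So H_3 = Z.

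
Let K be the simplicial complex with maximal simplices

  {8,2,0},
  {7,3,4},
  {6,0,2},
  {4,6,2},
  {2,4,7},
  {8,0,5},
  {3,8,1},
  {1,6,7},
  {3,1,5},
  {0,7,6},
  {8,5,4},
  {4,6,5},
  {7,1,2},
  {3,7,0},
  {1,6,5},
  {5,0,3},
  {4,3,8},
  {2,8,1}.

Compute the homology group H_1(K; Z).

H_1 = Z × Z/2.

We work with the vertex ordering 0 < 1 < 2 < 3 < 4 < 5 < 6 < 7 < 8. The simplices of K, each written with vertices in increasing order, are:

  0-simplices (9): [0], [1], [2], [3], [4], [5], [6], [7], [8]
  1-simplices (27): (27 of them)
  2-simplices (18): [0,2,6], [0,2,8], [0,3,5], [0,3,7], [0,5,8], [0,6,7], [1,2,7], [1,2,8], [1,3,5], [1,3,8], [1,5,6], [1,6,7], [2,4,6], [2,4,7], [3,4,7], [3,4,8], [4,5,6], [4,5,8]

giving chain groups C_0 ≅ Z^9, C_1 ≅ Z^27, C_2 ≅ Z^18.

Boundary ∂_1: C_1 → C_0 maps an edge to its endpoints' difference, ∂[p,q] = q − p. For instance
  ∂[2,7] = [7] − [2].
As a 9×27 matrix over Z this has rank 8, with invariant factors (1,1,1,1,1,1,1,1).

Boundary ∂_2: C_2 → C_1 sends each 2-simplex [p,q,r] to [q,r] − [p,r] + [p,q]. For instance
  ∂[1,2,8] = [2,8] − [1,8] + [1,2],
  ∂[0,2,6] = [2,6] − [0,6] + [0,2].
The 27×18 boundary matrix has rank 18 and Smith normal form diag(1,1,1,1,1,1,1,1,1,1,1,1,1,1,1,1,1,2).

From H_k ≅ ker(∂_k) / im(∂_{k+1}) we obtain:

  H_1: rank ker ∂_1 − rank ∂_2 = (27 − 8) − 18 = 1, and ∂_2 has invariant factor 2 > 1, so H_1 = Z × Z/2.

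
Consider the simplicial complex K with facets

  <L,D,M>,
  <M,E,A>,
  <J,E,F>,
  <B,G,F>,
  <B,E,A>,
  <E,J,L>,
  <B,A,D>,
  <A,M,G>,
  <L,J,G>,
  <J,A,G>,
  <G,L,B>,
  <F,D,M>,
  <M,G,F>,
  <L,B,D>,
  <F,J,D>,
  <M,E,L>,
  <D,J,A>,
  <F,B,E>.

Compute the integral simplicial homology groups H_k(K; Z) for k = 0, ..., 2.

H_0 ≅ Z,  H_1 ≅ Z^2,  H_2 ≅ Z.

Take the total order A < B < D < E < F < G < J < L < M on the vertex set. Then K (dimension 2) consists of the simplices:

  0-simplices (9): A, B, D, E, F, G, J, L, M
  1-simplices (27): AB, AD, AE, AG, AJ, AM, BD, BE, BF, BG, BL, DF, DJ, DL, DM, EF, EJ, EL, EM, FG, FJ, FM, GJ, GL, GM, JL, LM
  2-simplices (18): ABD, ABE, ADJ, AEM, AGJ, AGM, BDL, BEF, BFG, BGL, DFJ, DFM, DLM, EFJ, EJL, ELM, FGM, GJL

Hence C_0 ≅ Z^9, C_1 ≅ Z^27, C_2 ≅ Z^18.

∂_1: C_1 → C_0 sends each edge [p,q] (with p < q) to q − p.
As a 9×27 matrix over Z this has rank 8, with invariant factors (1,1,1,1,1,1,1,1).

Boundary ∂_2: C_2 → C_1 sends each 2-simplex [p,q,r] to [q,r] − [p,r] + [p,q]. For instance
  ∂DFM = FM − DM + DF,
  ∂BFG = FG − BG + BF.
The 27×18 boundary matrix has rank 17 and Smith normal form diag(1,1,1,1,1,1,1,1,1,1,1,1,1,1,1,1,1).

Reading off H_k = ker ∂_k / im ∂_{k+1}:

  H_0: rank C_0 − rank ∂_1 = 9 − 8 = 1, and the invariant factors of ∂_1 are all 1, so H_0 = Z.
  H_1: rank ker ∂_1 − rank ∂_2 = (27 − 8) − 17 = 2, and the invariant factors of ∂_2 are all 1, so H_1 = Z^2.
  H_2: rank ker ∂_2 − rank ∂_3 = (18 − 17) − 0 = 1, and there is no ∂_3, so H_2 = Z.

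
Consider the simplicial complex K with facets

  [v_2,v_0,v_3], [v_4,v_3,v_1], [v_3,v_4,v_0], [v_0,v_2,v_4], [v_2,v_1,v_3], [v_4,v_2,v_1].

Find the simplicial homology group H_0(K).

Take the total order v_0 < v_1 < v_2 < v_3 < v_4 on the vertex set. Then K (dimension 2) consists of the simplices:

  0-simplices (5): [v_0], [v_1], [v_2], [v_3], [v_4]
  1-simplices (9): [v_0,v_2], [v_0,v_3], [v_0,v_4], [v_1,v_2], [v_1,v_3], [v_1,v_4], [v_2,v_3], [v_2,v_4], [v_3,v_4]
  2-simplices (6): [v_0,v_2,v_3], [v_0,v_2,v_4], [v_0,v_3,v_4], [v_1,v_2,v_3], [v_1,v_2,v_4], [v_1,v_3,v_4]

giving chain groups C_0 ≅ Z^5, C_1 ≅ Z^9, C_2 ≅ Z^6.

The boundary map ∂_1: C_1 → C_0 sends each edge [p,q] (with p < q) to q − p.
The resulting 5×9 matrix has rank 4, and its Smith normal form has invariant factors (1,1,1,1).

The boundary map ∂_2: C_2 → C_1 acts by ∂[p,q,r] = [q,r] − [p,r] + [p,q]. For instance
  ∂[v_1,v_2,v_4] = [v_2,v_4] − [v_1,v_4] + [v_1,v_2],
  ∂[v_0,v_2,v_4] = [v_2,v_4] − [v_0,v_4] + [v_0,v_2].
As a 9×6 matrix over Z this has rank 5, with invariant factors (1,1,1,1,1).

Computing H_k = (kernel of ∂_k) / (image of ∂_{k+1}):

  H_0: rank C_0 − rank ∂_1 = 5 − 4 = 1, and the invariant factors of ∂_1 are all 1, so H_0 ≅ Z.

H_0 ≅ Z.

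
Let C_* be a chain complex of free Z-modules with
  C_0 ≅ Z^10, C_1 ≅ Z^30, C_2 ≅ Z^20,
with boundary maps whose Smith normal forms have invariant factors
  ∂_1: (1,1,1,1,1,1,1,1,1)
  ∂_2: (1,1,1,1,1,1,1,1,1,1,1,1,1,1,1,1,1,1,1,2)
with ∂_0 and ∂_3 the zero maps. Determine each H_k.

H_0 ≅ Z,  H_1 ≅ Z × Z/2,  H_2 = 0.

H_0: b_0 = 10 − 0 − 9 = 1; torsion from ∂_1 factors > 1: none. So H_0 ≅ Z.
H_1: b_1 = 30 − 9 − 20 = 1; torsion from ∂_2 factors > 1: [2]. So H_1 ≅ Z × Z/2.
H_2: b_2 = 20 − 20 − 0 = 0; torsion from ∂_3 factors > 1: none. So H_2 ≅ 0.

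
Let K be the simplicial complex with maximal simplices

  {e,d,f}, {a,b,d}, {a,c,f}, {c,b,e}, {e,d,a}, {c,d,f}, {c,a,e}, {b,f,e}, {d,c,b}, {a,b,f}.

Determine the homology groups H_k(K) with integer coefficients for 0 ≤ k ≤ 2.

Order the vertices as a < b < c < d < e < f. Listing each simplex with vertices in this order, K has dimension 2 with simplices:

  0-simplices (6): a, b, c, d, e, f
  1-simplices (15): ab, ac, ad, ae, af, bc, bd, be, bf, cd, ce, cf, de, df, ef
  2-simplices (10): abd, abf, ace, acf, ade, bcd, bce, bef, cdf, def

Hence C_0 ≅ Z^6, C_1 ≅ Z^15, C_2 ≅ Z^10.

Boundary ∂_1: C_1 → C_0 sends each edge [p,q] (with p < q) to q − p. For instance
  ∂de = e − d.
The 6×15 boundary matrix has rank 5 and Smith normal form diag(1,1,1,1,1).

The boundary map ∂_2: C_2 → C_1 acts by ∂[p,q,r] = [q,r] − [p,r] + [p,q]. For instance
  ∂ade = de − ae + ad,
  ∂def = ef − df + de.
As a 15×10 matrix over Z this has rank 10, with invariant factors (1,1,1,1,1,1,1,1,1,2).

Reading off H_k = ker ∂_k / im ∂_{k+1}:

  H_0: rank C_0 − rank ∂_1 = 6 − 5 = 1, and the invariant factors of ∂_1 are all 1, so H_0 = Z.
  H_1: rank ker ∂_1 − rank ∂_2 = (15 − 5) − 10 = 0, and ∂_2 has invariant factor 2 > 1, so H_1 = Z/2.
  H_2: rank ker ∂_2 − rank ∂_3 = (10 − 10) − 0 = 0, and there is no ∂_3, so H_2 = 0.

H_0 ≅ Z,  H_1 ≅ Z/2,  H_2 = 0.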